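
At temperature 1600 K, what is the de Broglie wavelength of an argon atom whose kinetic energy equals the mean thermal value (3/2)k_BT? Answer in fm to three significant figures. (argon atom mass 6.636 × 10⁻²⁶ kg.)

KE = (3/2)k_BT = 1.5 × 1.381 × 10⁻²³ × 1600 = 3.314 × 10⁻²⁰ J.
p = √(2mKE) = √(2 × 6.636 × 10⁻²⁶ × 3.314 × 10⁻²⁰) = 6.632 × 10⁻²³ kg·m/s.
λ = h/p = 9.99 × 10⁻¹² m = 9990 fm.

λ = 9990 fm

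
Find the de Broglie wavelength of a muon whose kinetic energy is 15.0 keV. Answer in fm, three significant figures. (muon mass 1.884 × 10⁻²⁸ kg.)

λ = 696 fm

KE = 15.0 keV = 2.403 × 10⁻¹⁵ J.
p = √(2mKE) = √(2 × 1.884 × 10⁻²⁸ × 2.403 × 10⁻¹⁵) = 9.516 × 10⁻²² kg·m/s.
λ = h/p = 6.626 × 10⁻³⁴ / 9.516 × 10⁻²² = 6.96 × 10⁻¹³ m = 696 fm.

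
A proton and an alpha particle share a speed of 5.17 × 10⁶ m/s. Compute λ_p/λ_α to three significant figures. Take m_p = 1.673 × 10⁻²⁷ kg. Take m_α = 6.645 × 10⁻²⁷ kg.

At fixed v, p = mv so λ = h/(mv) ∝ 1/m.
λ_p/λ_α = m_α/m_p = 6.645 × 10⁻²⁷/1.673 × 10⁻²⁷ = 3.97.

λ_p/λ_α = 3.97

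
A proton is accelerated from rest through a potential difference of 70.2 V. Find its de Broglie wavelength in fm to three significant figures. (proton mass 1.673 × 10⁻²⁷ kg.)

λ = 3420 fm

KE = eV = 1.602 × 10⁻¹⁹ × 70.20 = 1.125 × 10⁻¹⁷ J.
p = √(2mKE) = √(2 × 1.673 × 10⁻²⁷ × 1.125 × 10⁻¹⁷) = 1.940 × 10⁻²² kg·m/s.
λ = h/p = 6.626 × 10⁻³⁴ / 1.940 × 10⁻²² = 3.42 × 10⁻¹² m = 3420 fm.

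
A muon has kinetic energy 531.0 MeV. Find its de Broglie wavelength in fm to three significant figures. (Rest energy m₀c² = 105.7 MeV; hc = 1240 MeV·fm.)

Total energy E = KE + m₀c² = 531.0 + 105.7 = 636.7 MeV.
(pc)² = E² − (m₀c²)² = (636.7)² − (105.7)² = 3.942 × 10⁵ MeV², so pc = 627.9 MeV.
λ = hc/(pc) = 1240 MeV·fm / 627.9 MeV = 1.97 fm.

λ = 1.97 fm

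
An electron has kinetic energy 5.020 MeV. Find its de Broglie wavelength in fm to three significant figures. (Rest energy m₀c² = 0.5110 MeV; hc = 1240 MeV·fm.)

λ = 225 fm

Total energy E = KE + m₀c² = 5.020 + 0.5110 = 5.5310 MeV.
(pc)² = E² − (m₀c²)² = (5.5310)² − (0.5110)² = 30.33 MeV², so pc = 5.507 MeV.
λ = hc/(pc) = 1240 MeV·fm / 5.507 MeV = 225 fm.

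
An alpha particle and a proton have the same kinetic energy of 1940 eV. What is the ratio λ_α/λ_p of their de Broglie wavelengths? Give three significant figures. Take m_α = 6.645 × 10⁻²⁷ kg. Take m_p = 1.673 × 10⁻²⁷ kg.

At fixed KE, p = √(2mKE) so λ = h/p ∝ 1/√m.
λ_α/λ_p = √(m_p/m_α) = √(1.673 × 10⁻²⁷/6.645 × 10⁻²⁷) = √(0.2518) = 0.502.

λ_α/λ_p = 0.502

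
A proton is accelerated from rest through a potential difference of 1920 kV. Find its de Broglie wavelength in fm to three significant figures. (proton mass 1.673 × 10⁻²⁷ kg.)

λ = 20.7 fm

KE = eV = 1.602 × 10⁻¹⁹ × 1.920 × 10⁶ = 3.076 × 10⁻¹³ J.
p = √(2mKE) = √(2 × 1.673 × 10⁻²⁷ × 3.076 × 10⁻¹³) = 3.208 × 10⁻²⁰ kg·m/s.
λ = h/p = 6.626 × 10⁻³⁴ / 3.208 × 10⁻²⁰ = 2.07 × 10⁻¹⁴ m = 20.7 fm.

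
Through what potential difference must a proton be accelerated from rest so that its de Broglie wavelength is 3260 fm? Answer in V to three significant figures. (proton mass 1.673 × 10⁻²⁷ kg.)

p = h/λ = 6.626 × 10⁻³⁴ / 3.260 × 10⁻¹² = 2.033 × 10⁻²² kg·m/s.
KE = p²/(2m) = 1.235 × 10⁻¹⁷ J.
V = KE/e = 1.235 × 10⁻¹⁷ / (1.602 × 10⁻¹⁹) = 77.1 V.

V = 77.1 V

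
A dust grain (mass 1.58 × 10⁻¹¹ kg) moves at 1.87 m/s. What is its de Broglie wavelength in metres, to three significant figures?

λ = 2.24 × 10⁻²³ m

p = mv = 1.58 × 10⁻¹¹ × 1.87 = 2.955 × 10⁻¹¹ kg·m/s.
λ = h/p = 6.626 × 10⁻³⁴ / 2.955 × 10⁻¹¹ = 2.24 × 10⁻²³ m.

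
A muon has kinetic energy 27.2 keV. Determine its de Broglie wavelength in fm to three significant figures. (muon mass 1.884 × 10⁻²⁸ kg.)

λ = 517 fm

KE = 27.2 keV = 4.357 × 10⁻¹⁵ J.
p = √(2mKE) = √(2 × 1.884 × 10⁻²⁸ × 4.357 × 10⁻¹⁵) = 1.281 × 10⁻²¹ kg·m/s.
λ = h/p = 6.626 × 10⁻³⁴ / 1.281 × 10⁻²¹ = 5.17 × 10⁻¹³ m = 517 fm.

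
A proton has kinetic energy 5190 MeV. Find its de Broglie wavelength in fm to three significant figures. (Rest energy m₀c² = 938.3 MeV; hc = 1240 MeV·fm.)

Total energy E = KE + m₀c² = 5190 + 938.3 = 6128.3 MeV.
(pc)² = E² − (m₀c²)² = (6128.3)² − (938.3)² = 3.668 × 10⁷ MeV², so pc = 6056 MeV.
λ = hc/(pc) = 1240 MeV·fm / 6056 MeV = 0.205 fm.

λ = 0.205 fm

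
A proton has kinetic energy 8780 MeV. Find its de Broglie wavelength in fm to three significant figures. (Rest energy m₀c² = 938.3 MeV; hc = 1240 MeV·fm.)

λ = 0.128 fm

Total energy E = KE + m₀c² = 8780 + 938.3 = 9718.3 MeV.
(pc)² = E² − (m₀c²)² = (9718.3)² − (938.3)² = 9.356 × 10⁷ MeV², so pc = 9673 MeV.
λ = hc/(pc) = 1240 MeV·fm / 9673 MeV = 0.128 fm.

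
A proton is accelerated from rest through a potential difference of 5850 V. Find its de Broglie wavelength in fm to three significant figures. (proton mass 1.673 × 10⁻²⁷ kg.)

λ = 374 fm

KE = eV = 1.602 × 10⁻¹⁹ × 5850 = 9.372 × 10⁻¹⁶ J.
p = √(2mKE) = √(2 × 1.673 × 10⁻²⁷ × 9.372 × 10⁻¹⁶) = 1.771 × 10⁻²¹ kg·m/s.
λ = h/p = 6.626 × 10⁻³⁴ / 1.771 × 10⁻²¹ = 3.74 × 10⁻¹³ m = 374 fm.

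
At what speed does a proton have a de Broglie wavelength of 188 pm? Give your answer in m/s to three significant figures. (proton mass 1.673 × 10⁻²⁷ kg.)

v = 2110 m/s

p = h/λ = 6.626 × 10⁻³⁴ / 1.880 × 10⁻¹⁰ = 3.524 × 10⁻²⁴ kg·m/s.
v = p/m = 3.524 × 10⁻²⁴ / 1.673 × 10⁻²⁷ = 2.11 × 10³ m/s = 2110 m/s.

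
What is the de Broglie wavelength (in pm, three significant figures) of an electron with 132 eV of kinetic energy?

λ = 107 pm

KE = 132 eV = 2.115 × 10⁻¹⁷ J.
p = √(2mKE) = √(2 × 9.109 × 10⁻³¹ × 2.115 × 10⁻¹⁷) = 6.207 × 10⁻²⁴ kg·m/s.
λ = h/p = 6.626 × 10⁻³⁴ / 6.207 × 10⁻²⁴ = 1.07 × 10⁻¹⁰ m = 107 pm.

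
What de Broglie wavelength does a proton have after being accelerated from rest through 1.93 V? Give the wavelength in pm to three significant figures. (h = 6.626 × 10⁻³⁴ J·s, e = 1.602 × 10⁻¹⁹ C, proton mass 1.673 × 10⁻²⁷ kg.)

λ = 20.6 pm

KE = eV = 1.602 × 10⁻¹⁹ × 1.930 = 3.092 × 10⁻¹⁹ J.
p = √(2mKE) = √(2 × 1.673 × 10⁻²⁷ × 3.092 × 10⁻¹⁹) = 3.216 × 10⁻²³ kg·m/s.
λ = h/p = 6.626 × 10⁻³⁴ / 3.216 × 10⁻²³ = 2.06 × 10⁻¹¹ m = 20.6 pm.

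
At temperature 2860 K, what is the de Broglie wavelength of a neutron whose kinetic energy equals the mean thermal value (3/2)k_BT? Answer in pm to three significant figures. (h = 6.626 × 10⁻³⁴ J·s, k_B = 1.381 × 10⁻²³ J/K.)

λ = 47.0 pm

KE = (3/2)k_BT = 1.5 × 1.381 × 10⁻²³ × 2860 = 5.924 × 10⁻²⁰ J.
p = √(2mKE) = √(2 × 1.675 × 10⁻²⁷ × 5.924 × 10⁻²⁰) = 1.409 × 10⁻²³ kg·m/s.
λ = h/p = 4.70 × 10⁻¹¹ m = 47.0 pm.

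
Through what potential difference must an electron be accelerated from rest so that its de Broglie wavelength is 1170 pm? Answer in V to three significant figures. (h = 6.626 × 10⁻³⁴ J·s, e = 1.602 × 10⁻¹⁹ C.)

V = 1.10 V

p = h/λ = 6.626 × 10⁻³⁴ / 1.170 × 10⁻⁹ = 5.663 × 10⁻²⁵ kg·m/s.
KE = p²/(2m) = 1.760 × 10⁻¹⁹ J.
V = KE/e = 1.760 × 10⁻¹⁹ / (1.602 × 10⁻¹⁹) = 1.10 V.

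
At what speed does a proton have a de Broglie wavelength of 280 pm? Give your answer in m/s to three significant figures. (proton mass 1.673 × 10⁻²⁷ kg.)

p = h/λ = 6.626 × 10⁻³⁴ / 2.800 × 10⁻¹⁰ = 2.366 × 10⁻²⁴ kg·m/s.
v = p/m = 2.366 × 10⁻²⁴ / 1.673 × 10⁻²⁷ = 1.41 × 10³ m/s = 1410 m/s.

v = 1410 m/s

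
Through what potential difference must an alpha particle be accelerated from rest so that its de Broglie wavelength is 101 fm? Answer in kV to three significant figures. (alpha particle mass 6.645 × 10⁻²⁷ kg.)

V = 10.1 kV

p = h/λ = 6.626 × 10⁻³⁴ / 1.010 × 10⁻¹³ = 6.560 × 10⁻²¹ kg·m/s.
KE = p²/(2m) = 3.238 × 10⁻¹⁵ J.
V = KE/2e = 3.238 × 10⁻¹⁵ / (2 × 1.602 × 10⁻¹⁹) = 10.1 kV.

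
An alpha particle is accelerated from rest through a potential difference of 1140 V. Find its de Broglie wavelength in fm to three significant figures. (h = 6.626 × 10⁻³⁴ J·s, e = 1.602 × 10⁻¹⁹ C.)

λ = 301 fm

KE = 2eV = 2 × 1.602 × 10⁻¹⁹ × 1140 = 3.653 × 10⁻¹⁶ J.
p = √(2mKE) = √(2 × 6.645 × 10⁻²⁷ × 3.653 × 10⁻¹⁶) = 2.203 × 10⁻²¹ kg·m/s.
λ = h/p = 6.626 × 10⁻³⁴ / 2.203 × 10⁻²¹ = 3.01 × 10⁻¹³ m = 301 fm.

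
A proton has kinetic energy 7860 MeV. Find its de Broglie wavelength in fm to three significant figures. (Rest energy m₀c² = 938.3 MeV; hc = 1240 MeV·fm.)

λ = 0.142 fm

Total energy E = KE + m₀c² = 7860 + 938.3 = 8798.3 MeV.
(pc)² = E² − (m₀c²)² = (8798.3)² − (938.3)² = 7.653 × 10⁷ MeV², so pc = 8748 MeV.
λ = hc/(pc) = 1240 MeV·fm / 8748 MeV = 0.142 fm.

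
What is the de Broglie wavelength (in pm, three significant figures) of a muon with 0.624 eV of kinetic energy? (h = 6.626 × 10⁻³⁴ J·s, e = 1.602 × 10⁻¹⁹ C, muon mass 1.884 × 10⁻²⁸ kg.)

KE = 0.624 eV = 9.996 × 10⁻²⁰ J.
p = √(2mKE) = √(2 × 1.884 × 10⁻²⁸ × 9.996 × 10⁻²⁰) = 6.137 × 10⁻²⁴ kg·m/s.
λ = h/p = 6.626 × 10⁻³⁴ / 6.137 × 10⁻²⁴ = 1.08 × 10⁻¹⁰ m = 108 pm.

λ = 108 pm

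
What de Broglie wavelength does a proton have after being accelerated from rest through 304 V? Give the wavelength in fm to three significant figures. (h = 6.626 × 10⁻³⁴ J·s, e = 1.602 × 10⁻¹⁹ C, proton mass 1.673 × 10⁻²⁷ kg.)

KE = eV = 1.602 × 10⁻¹⁹ × 304.0 = 4.870 × 10⁻¹⁷ J.
p = √(2mKE) = √(2 × 1.673 × 10⁻²⁷ × 4.870 × 10⁻¹⁷) = 4.037 × 10⁻²² kg·m/s.
λ = h/p = 6.626 × 10⁻³⁴ / 4.037 × 10⁻²² = 1.64 × 10⁻¹² m = 1640 fm.

λ = 1640 fm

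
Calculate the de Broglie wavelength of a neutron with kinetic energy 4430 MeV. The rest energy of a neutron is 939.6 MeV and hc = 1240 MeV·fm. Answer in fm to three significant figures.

Total energy E = KE + m₀c² = 4430 + 939.6 = 5369.6 MeV.
(pc)² = E² − (m₀c²)² = (5369.6)² − (939.6)² = 2.795 × 10⁷ MeV², so pc = 5287 MeV.
λ = hc/(pc) = 1240 MeV·fm / 5287 MeV = 0.235 fm.

λ = 0.235 fm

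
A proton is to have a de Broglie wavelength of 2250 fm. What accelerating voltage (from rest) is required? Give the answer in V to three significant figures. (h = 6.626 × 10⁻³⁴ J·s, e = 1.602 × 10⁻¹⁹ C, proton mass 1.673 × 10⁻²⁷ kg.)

p = h/λ = 6.626 × 10⁻³⁴ / 2.250 × 10⁻¹² = 2.945 × 10⁻²² kg·m/s.
KE = p²/(2m) = 2.592 × 10⁻¹⁷ J.
V = KE/e = 2.592 × 10⁻¹⁷ / (1.602 × 10⁻¹⁹) = 162 V.

V = 162 V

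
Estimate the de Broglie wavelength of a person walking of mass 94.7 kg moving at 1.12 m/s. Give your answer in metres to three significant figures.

λ = 6.25 × 10⁻³⁶ m

p = mv = 94.7 × 1.12 = 1.061 × 10² kg·m/s.
λ = h/p = 6.626 × 10⁻³⁴ / 1.061 × 10² = 6.25 × 10⁻³⁶ m.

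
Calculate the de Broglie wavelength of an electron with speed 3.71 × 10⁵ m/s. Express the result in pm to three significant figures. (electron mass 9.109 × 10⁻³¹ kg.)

p = mv = 9.109 × 10⁻³¹ × 3.71 × 10⁵ = 3.379 × 10⁻²⁵ kg·m/s.
λ = h/p = 6.626 × 10⁻³⁴ / 3.379 × 10⁻²⁵ = 1.96 × 10⁻⁹ m = 1960 pm.

λ = 1960 pm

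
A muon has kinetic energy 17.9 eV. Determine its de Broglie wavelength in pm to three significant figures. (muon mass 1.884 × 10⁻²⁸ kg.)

KE = 17.9 eV = 2.868 × 10⁻¹⁸ J.
p = √(2mKE) = √(2 × 1.884 × 10⁻²⁸ × 2.868 × 10⁻¹⁸) = 3.287 × 10⁻²³ kg·m/s.
λ = h/p = 6.626 × 10⁻³⁴ / 3.287 × 10⁻²³ = 2.02 × 10⁻¹¹ m = 20.2 pm.

λ = 20.2 pm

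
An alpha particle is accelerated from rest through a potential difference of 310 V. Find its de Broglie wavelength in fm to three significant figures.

KE = 2eV = 2 × 1.602 × 10⁻¹⁹ × 310.0 = 9.932 × 10⁻¹⁷ J.
p = √(2mKE) = √(2 × 6.645 × 10⁻²⁷ × 9.932 × 10⁻¹⁷) = 1.149 × 10⁻²¹ kg·m/s.
λ = h/p = 6.626 × 10⁻³⁴ / 1.149 × 10⁻²¹ = 5.77 × 10⁻¹³ m = 577 fm.

λ = 577 fm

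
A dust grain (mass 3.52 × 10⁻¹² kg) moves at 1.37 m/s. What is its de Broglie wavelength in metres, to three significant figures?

p = mv = 3.52 × 10⁻¹² × 1.37 = 4.822 × 10⁻¹² kg·m/s.
λ = h/p = 6.626 × 10⁻³⁴ / 4.822 × 10⁻¹² = 1.37 × 10⁻²² m.

λ = 1.37 × 10⁻²² m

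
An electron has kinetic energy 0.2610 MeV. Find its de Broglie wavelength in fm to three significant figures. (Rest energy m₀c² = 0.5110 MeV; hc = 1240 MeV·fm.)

λ = 2140 fm

Total energy E = KE + m₀c² = 0.2610 + 0.5110 = 0.7720 MeV.
(pc)² = E² − (m₀c²)² = (0.7720)² − (0.5110)² = 0.3349 MeV², so pc = 0.5787 MeV.
λ = hc/(pc) = 1240 MeV·fm / 0.5787 MeV = 2140 fm.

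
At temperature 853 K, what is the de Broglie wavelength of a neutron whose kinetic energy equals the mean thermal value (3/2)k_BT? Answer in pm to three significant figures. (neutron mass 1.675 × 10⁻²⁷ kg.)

λ = 86.1 pm

KE = (3/2)k_BT = 1.5 × 1.381 × 10⁻²³ × 853 = 1.767 × 10⁻²⁰ J.
p = √(2mKE) = √(2 × 1.675 × 10⁻²⁷ × 1.767 × 10⁻²⁰) = 7.694 × 10⁻²⁴ kg·m/s.
λ = h/p = 8.61 × 10⁻¹¹ m = 86.1 pm.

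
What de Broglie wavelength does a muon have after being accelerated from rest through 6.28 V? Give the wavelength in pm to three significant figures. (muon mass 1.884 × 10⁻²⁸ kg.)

KE = eV = 1.602 × 10⁻¹⁹ × 6.280 = 1.006 × 10⁻¹⁸ J.
p = √(2mKE) = √(2 × 1.884 × 10⁻²⁸ × 1.006 × 10⁻¹⁸) = 1.947 × 10⁻²³ kg·m/s.
λ = h/p = 6.626 × 10⁻³⁴ / 1.947 × 10⁻²³ = 3.40 × 10⁻¹¹ m = 34.0 pm.

λ = 34.0 pm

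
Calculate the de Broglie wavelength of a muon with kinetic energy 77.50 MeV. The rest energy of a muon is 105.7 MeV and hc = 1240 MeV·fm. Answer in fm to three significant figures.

λ = 8.29 fm

Total energy E = KE + m₀c² = 77.50 + 105.7 = 183.20 MeV.
(pc)² = E² − (m₀c²)² = (183.20)² − (105.7)² = 2.239 × 10⁴ MeV², so pc = 149.6 MeV.
λ = hc/(pc) = 1240 MeV·fm / 149.6 MeV = 8.29 fm.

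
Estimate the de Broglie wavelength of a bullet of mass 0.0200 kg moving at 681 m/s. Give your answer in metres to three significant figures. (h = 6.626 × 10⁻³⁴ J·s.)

λ = 4.86 × 10⁻³⁵ m

p = mv = 0.0200 × 681 = 1.362 × 10¹ kg·m/s.
λ = h/p = 6.626 × 10⁻³⁴ / 1.362 × 10¹ = 4.86 × 10⁻³⁵ m.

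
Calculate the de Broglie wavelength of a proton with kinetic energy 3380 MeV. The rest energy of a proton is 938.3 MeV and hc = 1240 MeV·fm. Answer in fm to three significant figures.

λ = 0.294 fm

Total energy E = KE + m₀c² = 3380 + 938.3 = 4318.3 MeV.
(pc)² = E² − (m₀c²)² = (4318.3)² − (938.3)² = 1.777 × 10⁷ MeV², so pc = 4215 MeV.
λ = hc/(pc) = 1240 MeV·fm / 4215 MeV = 0.294 fm.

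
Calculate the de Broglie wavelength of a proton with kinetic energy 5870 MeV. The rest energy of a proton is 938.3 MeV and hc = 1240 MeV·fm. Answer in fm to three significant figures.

λ = 0.184 fm

Total energy E = KE + m₀c² = 5870 + 938.3 = 6808.3 MeV.
(pc)² = E² − (m₀c²)² = (6808.3)² − (938.3)² = 4.547 × 10⁷ MeV², so pc = 6743 MeV.
λ = hc/(pc) = 1240 MeV·fm / 6743 MeV = 0.184 fm.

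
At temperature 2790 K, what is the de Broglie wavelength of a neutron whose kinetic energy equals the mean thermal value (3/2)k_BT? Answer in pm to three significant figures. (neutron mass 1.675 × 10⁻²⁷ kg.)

λ = 47.6 pm

KE = (3/2)k_BT = 1.5 × 1.381 × 10⁻²³ × 2790 = 5.779 × 10⁻²⁰ J.
p = √(2mKE) = √(2 × 1.675 × 10⁻²⁷ × 5.779 × 10⁻²⁰) = 1.391 × 10⁻²³ kg·m/s.
λ = h/p = 4.76 × 10⁻¹¹ m = 47.6 pm.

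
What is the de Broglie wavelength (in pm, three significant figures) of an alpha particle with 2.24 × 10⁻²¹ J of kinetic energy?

p = √(2mKE) = √(2 × 6.645 × 10⁻²⁷ × 2.240 × 10⁻²¹) = 5.456 × 10⁻²⁴ kg·m/s.
λ = h/p = 6.626 × 10⁻³⁴ / 5.456 × 10⁻²⁴ = 1.21 × 10⁻¹⁰ m = 121 pm.

λ = 121 pm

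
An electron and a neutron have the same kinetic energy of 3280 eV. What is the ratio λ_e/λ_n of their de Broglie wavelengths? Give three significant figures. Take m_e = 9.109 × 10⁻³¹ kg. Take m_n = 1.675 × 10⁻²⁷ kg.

At fixed KE, p = √(2mKE) so λ = h/p ∝ 1/√m.
λ_e/λ_n = √(m_n/m_e) = √(1.675 × 10⁻²⁷/9.109 × 10⁻³¹) = √(1839) = 42.9.

λ_e/λ_n = 42.9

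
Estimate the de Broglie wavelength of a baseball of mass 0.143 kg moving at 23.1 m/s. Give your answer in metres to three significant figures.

p = mv = 0.143 × 23.1 = 3.303 kg·m/s.
λ = h/p = 6.626 × 10⁻³⁴ / 3.303 = 2.01 × 10⁻³⁴ m.

λ = 2.01 × 10⁻³⁴ m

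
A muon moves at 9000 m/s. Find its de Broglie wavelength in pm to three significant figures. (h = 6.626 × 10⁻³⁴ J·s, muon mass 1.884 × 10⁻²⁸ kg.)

λ = 391 pm

p = mv = 1.884 × 10⁻²⁸ × 9000 = 1.696 × 10⁻²⁴ kg·m/s.
λ = h/p = 6.626 × 10⁻³⁴ / 1.696 × 10⁻²⁴ = 3.91 × 10⁻¹⁰ m = 391 pm.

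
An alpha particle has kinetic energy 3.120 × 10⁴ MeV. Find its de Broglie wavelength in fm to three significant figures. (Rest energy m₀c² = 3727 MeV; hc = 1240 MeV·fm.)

Total energy E = KE + m₀c² = 3.120 × 10⁴ + 3727 = 34927 MeV.
(pc)² = E² − (m₀c²)² = (34927)² − (3727)² = 1.206 × 10⁹ MeV², so pc = 3.473 × 10⁴ MeV.
λ = hc/(pc) = 1240 MeV·fm / 3.473 × 10⁴ MeV = 0.0357 fm.

λ = 0.0357 fm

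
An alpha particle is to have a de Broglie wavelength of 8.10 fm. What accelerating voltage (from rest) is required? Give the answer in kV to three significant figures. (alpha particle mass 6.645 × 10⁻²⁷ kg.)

V = 1570 kV

p = h/λ = 6.626 × 10⁻³⁴ / 8.100 × 10⁻¹⁵ = 8.180 × 10⁻²⁰ kg·m/s.
KE = p²/(2m) = 5.035 × 10⁻¹³ J.
V = KE/2e = 5.035 × 10⁻¹³ / (2 × 1.602 × 10⁻¹⁹) = 1570 kV.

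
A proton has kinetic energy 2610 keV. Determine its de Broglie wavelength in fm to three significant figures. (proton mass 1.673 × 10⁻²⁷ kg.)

KE = 2610 keV = 4.181 × 10⁻¹³ J.
p = √(2mKE) = √(2 × 1.673 × 10⁻²⁷ × 4.181 × 10⁻¹³) = 3.740 × 10⁻²⁰ kg·m/s.
λ = h/p = 6.626 × 10⁻³⁴ / 3.740 × 10⁻²⁰ = 1.77 × 10⁻¹⁴ m = 17.7 fm.

λ = 17.7 fm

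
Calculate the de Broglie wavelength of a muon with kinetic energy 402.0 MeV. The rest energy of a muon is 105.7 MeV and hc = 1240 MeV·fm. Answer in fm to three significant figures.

λ = 2.50 fm

Total energy E = KE + m₀c² = 402.0 + 105.7 = 507.7 MeV.
(pc)² = E² − (m₀c²)² = (507.7)² − (105.7)² = 2.466 × 10⁵ MeV², so pc = 496.6 MeV.
λ = hc/(pc) = 1240 MeV·fm / 496.6 MeV = 2.50 fm.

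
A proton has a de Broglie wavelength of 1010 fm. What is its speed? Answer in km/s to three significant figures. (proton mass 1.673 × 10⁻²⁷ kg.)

v = 392 km/s

p = h/λ = 6.626 × 10⁻³⁴ / 1.010 × 10⁻¹² = 6.560 × 10⁻²² kg·m/s.
v = p/m = 6.560 × 10⁻²² / 1.673 × 10⁻²⁷ = 3.92 × 10⁵ m/s = 392 km/s.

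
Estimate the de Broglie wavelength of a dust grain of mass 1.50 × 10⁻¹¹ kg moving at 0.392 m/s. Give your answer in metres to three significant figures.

p = mv = 1.50 × 10⁻¹¹ × 0.392 = 5.880 × 10⁻¹² kg·m/s.
λ = h/p = 6.626 × 10⁻³⁴ / 5.880 × 10⁻¹² = 1.13 × 10⁻²² m.

λ = 1.13 × 10⁻²² m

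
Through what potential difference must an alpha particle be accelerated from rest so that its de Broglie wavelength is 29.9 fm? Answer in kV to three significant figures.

p = h/λ = 6.626 × 10⁻³⁴ / 2.990 × 10⁻¹⁴ = 2.216 × 10⁻²⁰ kg·m/s.
KE = p²/(2m) = 3.695 × 10⁻¹⁴ J.
V = KE/2e = 3.695 × 10⁻¹⁴ / (2 × 1.602 × 10⁻¹⁹) = 115 kV.

V = 115 kV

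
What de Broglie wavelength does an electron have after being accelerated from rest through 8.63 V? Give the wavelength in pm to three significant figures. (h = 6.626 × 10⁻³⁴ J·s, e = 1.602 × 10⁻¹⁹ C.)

λ = 418 pm

KE = eV = 1.602 × 10⁻¹⁹ × 8.630 = 1.383 × 10⁻¹⁸ J.
p = √(2mKE) = √(2 × 9.109 × 10⁻³¹ × 1.383 × 10⁻¹⁸) = 1.587 × 10⁻²⁴ kg·m/s.
λ = h/p = 6.626 × 10⁻³⁴ / 1.587 × 10⁻²⁴ = 4.18 × 10⁻¹⁰ m = 418 pm.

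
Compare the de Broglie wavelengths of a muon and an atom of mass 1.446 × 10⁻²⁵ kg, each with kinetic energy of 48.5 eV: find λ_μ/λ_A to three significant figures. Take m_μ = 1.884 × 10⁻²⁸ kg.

At fixed KE, p = √(2mKE) so λ = h/p ∝ 1/√m.
λ_μ/λ_A = √(m_A/m_μ) = √(1.446 × 10⁻²⁵/1.884 × 10⁻²⁸) = √(767.5) = 27.7.

λ_μ/λ_A = 27.7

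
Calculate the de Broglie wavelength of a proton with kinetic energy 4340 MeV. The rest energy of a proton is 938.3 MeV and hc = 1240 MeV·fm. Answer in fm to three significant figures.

Total energy E = KE + m₀c² = 4340 + 938.3 = 5278.3 MeV.
(pc)² = E² − (m₀c²)² = (5278.3)² − (938.3)² = 2.698 × 10⁷ MeV², so pc = 5194 MeV.
λ = hc/(pc) = 1240 MeV·fm / 5194 MeV = 0.239 fm.

λ = 0.239 fm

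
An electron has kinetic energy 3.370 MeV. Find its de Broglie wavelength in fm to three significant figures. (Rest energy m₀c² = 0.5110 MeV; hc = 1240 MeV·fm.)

Total energy E = KE + m₀c² = 3.370 + 0.5110 = 3.8810 MeV.
(pc)² = E² − (m₀c²)² = (3.8810)² − (0.5110)² = 14.80 MeV², so pc = 3.847 MeV.
λ = hc/(pc) = 1240 MeV·fm / 3.847 MeV = 322 fm.

λ = 322 fm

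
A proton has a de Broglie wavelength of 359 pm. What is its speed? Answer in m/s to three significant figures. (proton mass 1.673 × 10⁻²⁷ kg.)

v = 1100 m/s

p = h/λ = 6.626 × 10⁻³⁴ / 3.590 × 10⁻¹⁰ = 1.846 × 10⁻²⁴ kg·m/s.
v = p/m = 1.846 × 10⁻²⁴ / 1.673 × 10⁻²⁷ = 1.10 × 10³ m/s = 1100 m/s.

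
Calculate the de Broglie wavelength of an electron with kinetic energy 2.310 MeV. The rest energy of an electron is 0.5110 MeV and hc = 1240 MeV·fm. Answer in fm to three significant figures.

Total energy E = KE + m₀c² = 2.310 + 0.5110 = 2.8210 MeV.
(pc)² = E² − (m₀c²)² = (2.8210)² − (0.5110)² = 7.697 MeV², so pc = 2.774 MeV.
λ = hc/(pc) = 1240 MeV·fm / 2.774 MeV = 447 fm.

λ = 447 fm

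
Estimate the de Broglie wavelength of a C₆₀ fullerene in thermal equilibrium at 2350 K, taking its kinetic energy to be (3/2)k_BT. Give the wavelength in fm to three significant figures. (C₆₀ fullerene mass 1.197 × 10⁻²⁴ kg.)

λ = 1940 fm

KE = (3/2)k_BT = 1.5 × 1.381 × 10⁻²³ × 2350 = 4.868 × 10⁻²⁰ J.
p = √(2mKE) = √(2 × 1.197 × 10⁻²⁴ × 4.868 × 10⁻²⁰) = 3.414 × 10⁻²² kg·m/s.
λ = h/p = 1.94 × 10⁻¹² m = 1940 fm.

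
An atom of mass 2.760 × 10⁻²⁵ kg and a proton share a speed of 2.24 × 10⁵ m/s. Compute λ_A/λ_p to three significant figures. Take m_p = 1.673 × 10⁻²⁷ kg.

λ_A/λ_p = 6.06 × 10⁻³

At fixed v, p = mv so λ = h/(mv) ∝ 1/m.
λ_A/λ_p = m_p/m_A = 1.673 × 10⁻²⁷/2.760 × 10⁻²⁵ = 6.06 × 10⁻³.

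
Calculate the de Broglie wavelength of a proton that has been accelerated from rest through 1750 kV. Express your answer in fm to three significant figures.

λ = 21.6 fm

KE = eV = 1.602 × 10⁻¹⁹ × 1.750 × 10⁶ = 2.804 × 10⁻¹³ J.
p = √(2mKE) = √(2 × 1.673 × 10⁻²⁷ × 2.804 × 10⁻¹³) = 3.063 × 10⁻²⁰ kg·m/s.
λ = h/p = 6.626 × 10⁻³⁴ / 3.063 × 10⁻²⁰ = 2.16 × 10⁻¹⁴ m = 21.6 fm.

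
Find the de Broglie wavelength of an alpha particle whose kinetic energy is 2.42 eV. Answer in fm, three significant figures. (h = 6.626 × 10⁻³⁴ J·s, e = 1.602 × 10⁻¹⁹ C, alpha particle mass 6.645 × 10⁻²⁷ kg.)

λ = 9230 fm

KE = 2.42 eV = 3.877 × 10⁻¹⁹ J.
p = √(2mKE) = √(2 × 6.645 × 10⁻²⁷ × 3.877 × 10⁻¹⁹) = 7.178 × 10⁻²³ kg·m/s.
λ = h/p = 6.626 × 10⁻³⁴ / 7.178 × 10⁻²³ = 9.23 × 10⁻¹² m = 9230 fm.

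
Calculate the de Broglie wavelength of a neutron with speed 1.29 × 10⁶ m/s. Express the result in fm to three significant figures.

λ = 307 fm

p = mv = 1.675 × 10⁻²⁷ × 1.29 × 10⁶ = 2.161 × 10⁻²¹ kg·m/s.
λ = h/p = 6.626 × 10⁻³⁴ / 2.161 × 10⁻²¹ = 3.07 × 10⁻¹³ m = 307 fm.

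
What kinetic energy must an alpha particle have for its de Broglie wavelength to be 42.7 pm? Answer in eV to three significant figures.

KE = 0.113 eV

p = h/λ = 6.626 × 10⁻³⁴ / 4.270 × 10⁻¹¹ = 1.552 × 10⁻²³ kg·m/s.
KE = p²/(2m) = (1.552 × 10⁻²³)² / (2 × 6.645 × 10⁻²⁷) = 1.812 × 10⁻²⁰ J = 0.113 eV.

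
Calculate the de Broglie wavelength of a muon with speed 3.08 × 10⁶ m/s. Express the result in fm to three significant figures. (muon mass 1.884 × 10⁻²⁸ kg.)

p = mv = 1.884 × 10⁻²⁸ × 3.08 × 10⁶ = 5.803 × 10⁻²² kg·m/s.
λ = h/p = 6.626 × 10⁻³⁴ / 5.803 × 10⁻²² = 1.14 × 10⁻¹² m = 1140 fm.

λ = 1140 fm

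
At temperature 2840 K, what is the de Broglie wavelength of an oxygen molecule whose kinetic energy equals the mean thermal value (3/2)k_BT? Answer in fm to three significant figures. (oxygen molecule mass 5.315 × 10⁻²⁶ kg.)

λ = 8380 fm

KE = (3/2)k_BT = 1.5 × 1.381 × 10⁻²³ × 2840 = 5.883 × 10⁻²⁰ J.
p = √(2mKE) = √(2 × 5.315 × 10⁻²⁶ × 5.883 × 10⁻²⁰) = 7.908 × 10⁻²³ kg·m/s.
λ = h/p = 8.38 × 10⁻¹² m = 8380 fm.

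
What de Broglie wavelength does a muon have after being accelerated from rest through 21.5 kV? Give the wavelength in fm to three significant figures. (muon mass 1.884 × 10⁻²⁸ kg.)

λ = 582 fm

KE = eV = 1.602 × 10⁻¹⁹ × 2.150 × 10⁴ = 3.444 × 10⁻¹⁵ J.
p = √(2mKE) = √(2 × 1.884 × 10⁻²⁸ × 3.444 × 10⁻¹⁵) = 1.139 × 10⁻²¹ kg·m/s.
λ = h/p = 6.626 × 10⁻³⁴ / 1.139 × 10⁻²¹ = 5.82 × 10⁻¹³ m = 582 fm.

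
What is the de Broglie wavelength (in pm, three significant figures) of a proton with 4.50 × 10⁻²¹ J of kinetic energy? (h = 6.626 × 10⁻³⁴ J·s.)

p = √(2mKE) = √(2 × 1.673 × 10⁻²⁷ × 4.500 × 10⁻²¹) = 3.880 × 10⁻²⁴ kg·m/s.
λ = h/p = 6.626 × 10⁻³⁴ / 3.880 × 10⁻²⁴ = 1.71 × 10⁻¹⁰ m = 171 pm.

λ = 171 pm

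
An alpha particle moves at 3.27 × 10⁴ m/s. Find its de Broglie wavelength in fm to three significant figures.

λ = 3050 fm

p = mv = 6.645 × 10⁻²⁷ × 3.27 × 10⁴ = 2.173 × 10⁻²² kg·m/s.
λ = h/p = 6.626 × 10⁻³⁴ / 2.173 × 10⁻²² = 3.05 × 10⁻¹² m = 3050 fm.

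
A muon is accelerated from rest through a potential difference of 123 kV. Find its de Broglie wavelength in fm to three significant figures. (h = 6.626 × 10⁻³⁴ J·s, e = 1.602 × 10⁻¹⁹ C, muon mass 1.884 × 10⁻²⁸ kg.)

λ = 243 fm

KE = eV = 1.602 × 10⁻¹⁹ × 1.230 × 10⁵ = 1.970 × 10⁻¹⁴ J.
p = √(2mKE) = √(2 × 1.884 × 10⁻²⁸ × 1.970 × 10⁻¹⁴) = 2.725 × 10⁻²¹ kg·m/s.
λ = h/p = 6.626 × 10⁻³⁴ / 2.725 × 10⁻²¹ = 2.43 × 10⁻¹³ m = 243 fm.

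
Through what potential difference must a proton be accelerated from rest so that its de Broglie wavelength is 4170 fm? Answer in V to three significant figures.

V = 47.1 V

p = h/λ = 6.626 × 10⁻³⁴ / 4.170 × 10⁻¹² = 1.589 × 10⁻²² kg·m/s.
KE = p²/(2m) = 7.546 × 10⁻¹⁸ J.
V = KE/e = 7.546 × 10⁻¹⁸ / (1.602 × 10⁻¹⁹) = 47.1 V.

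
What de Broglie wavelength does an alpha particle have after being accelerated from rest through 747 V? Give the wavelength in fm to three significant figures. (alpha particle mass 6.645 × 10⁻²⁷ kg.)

λ = 372 fm

KE = 2eV = 2 × 1.602 × 10⁻¹⁹ × 747.0 = 2.393 × 10⁻¹⁶ J.
p = √(2mKE) = √(2 × 6.645 × 10⁻²⁷ × 2.393 × 10⁻¹⁶) = 1.783 × 10⁻²¹ kg·m/s.
λ = h/p = 6.626 × 10⁻³⁴ / 1.783 × 10⁻²¹ = 3.72 × 10⁻¹³ m = 372 fm.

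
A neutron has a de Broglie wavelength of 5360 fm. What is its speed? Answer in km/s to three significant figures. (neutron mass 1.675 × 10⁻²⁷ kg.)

v = 73.8 km/s

p = h/λ = 6.626 × 10⁻³⁴ / 5.360 × 10⁻¹² = 1.236 × 10⁻²² kg·m/s.
v = p/m = 1.236 × 10⁻²² / 1.675 × 10⁻²⁷ = 7.38 × 10⁴ m/s = 73.8 km/s.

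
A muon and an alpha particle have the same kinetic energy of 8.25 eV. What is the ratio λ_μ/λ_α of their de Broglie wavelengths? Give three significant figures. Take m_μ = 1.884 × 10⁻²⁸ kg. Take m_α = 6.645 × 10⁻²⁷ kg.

At fixed KE, p = √(2mKE) so λ = h/p ∝ 1/√m.
λ_μ/λ_α = √(m_α/m_μ) = √(6.645 × 10⁻²⁷/1.884 × 10⁻²⁸) = √(35.27) = 5.94.

λ_μ/λ_α = 5.94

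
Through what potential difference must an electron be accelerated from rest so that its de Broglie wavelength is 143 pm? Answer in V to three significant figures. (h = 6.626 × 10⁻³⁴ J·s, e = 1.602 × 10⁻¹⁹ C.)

p = h/λ = 6.626 × 10⁻³⁴ / 1.430 × 10⁻¹⁰ = 4.634 × 10⁻²⁴ kg·m/s.
KE = p²/(2m) = 1.179 × 10⁻¹⁷ J.
V = KE/e = 1.179 × 10⁻¹⁷ / (1.602 × 10⁻¹⁹) = 73.6 V.

V = 73.6 V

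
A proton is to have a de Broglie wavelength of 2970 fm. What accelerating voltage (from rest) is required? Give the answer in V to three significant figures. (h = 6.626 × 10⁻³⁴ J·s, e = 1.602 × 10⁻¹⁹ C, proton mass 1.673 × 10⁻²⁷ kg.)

V = 92.9 V

p = h/λ = 6.626 × 10⁻³⁴ / 2.970 × 10⁻¹² = 2.231 × 10⁻²² kg·m/s.
KE = p²/(2m) = 1.488 × 10⁻¹⁷ J.
V = KE/e = 1.488 × 10⁻¹⁷ / (1.602 × 10⁻¹⁹) = 92.9 V.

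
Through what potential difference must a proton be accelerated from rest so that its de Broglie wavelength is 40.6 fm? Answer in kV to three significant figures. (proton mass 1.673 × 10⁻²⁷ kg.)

V = 497 kV

p = h/λ = 6.626 × 10⁻³⁴ / 4.060 × 10⁻¹⁴ = 1.632 × 10⁻²⁰ kg·m/s.
KE = p²/(2m) = 7.960 × 10⁻¹⁴ J.
V = KE/e = 7.960 × 10⁻¹⁴ / (1.602 × 10⁻¹⁹) = 497 kV.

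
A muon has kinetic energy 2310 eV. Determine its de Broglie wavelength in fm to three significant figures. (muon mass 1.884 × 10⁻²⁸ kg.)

λ = 1770 fm

KE = 2310 eV = 3.701 × 10⁻¹⁶ J.
p = √(2mKE) = √(2 × 1.884 × 10⁻²⁸ × 3.701 × 10⁻¹⁶) = 3.734 × 10⁻²² kg·m/s.
λ = h/p = 6.626 × 10⁻³⁴ / 3.734 × 10⁻²² = 1.77 × 10⁻¹² m = 1770 fm.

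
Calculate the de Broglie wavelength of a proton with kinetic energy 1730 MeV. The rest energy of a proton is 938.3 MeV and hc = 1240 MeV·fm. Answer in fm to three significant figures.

Total energy E = KE + m₀c² = 1730 + 938.3 = 2668.3 MeV.
(pc)² = E² − (m₀c²)² = (2668.3)² − (938.3)² = 6.239 × 10⁶ MeV², so pc = 2498 MeV.
λ = hc/(pc) = 1240 MeV·fm / 2498 MeV = 0.496 fm.

λ = 0.496 fm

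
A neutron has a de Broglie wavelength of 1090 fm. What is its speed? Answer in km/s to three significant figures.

v = 363 km/s

p = h/λ = 6.626 × 10⁻³⁴ / 1.090 × 10⁻¹² = 6.079 × 10⁻²² kg·m/s.
v = p/m = 6.079 × 10⁻²² / 1.675 × 10⁻²⁷ = 3.63 × 10⁵ m/s = 363 km/s.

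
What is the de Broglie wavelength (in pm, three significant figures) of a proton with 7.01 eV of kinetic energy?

λ = 10.8 pm

KE = 7.01 eV = 1.123 × 10⁻¹⁸ J.
p = √(2mKE) = √(2 × 1.673 × 10⁻²⁷ × 1.123 × 10⁻¹⁸) = 6.130 × 10⁻²³ kg·m/s.
λ = h/p = 6.626 × 10⁻³⁴ / 6.130 × 10⁻²³ = 1.08 × 10⁻¹¹ m = 10.8 pm.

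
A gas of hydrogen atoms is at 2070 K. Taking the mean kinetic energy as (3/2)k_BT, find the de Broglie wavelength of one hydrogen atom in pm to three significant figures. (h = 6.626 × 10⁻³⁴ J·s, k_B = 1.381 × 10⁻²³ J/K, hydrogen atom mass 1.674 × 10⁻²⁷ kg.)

KE = (3/2)k_BT = 1.5 × 1.381 × 10⁻²³ × 2070 = 4.288 × 10⁻²⁰ J.
p = √(2mKE) = √(2 × 1.674 × 10⁻²⁷ × 4.288 × 10⁻²⁰) = 1.198 × 10⁻²³ kg·m/s.
λ = h/p = 5.53 × 10⁻¹¹ m = 55.3 pm.

λ = 55.3 pm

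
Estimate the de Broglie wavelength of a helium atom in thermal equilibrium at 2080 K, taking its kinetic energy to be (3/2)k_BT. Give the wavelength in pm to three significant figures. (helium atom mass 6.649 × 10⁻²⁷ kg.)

KE = (3/2)k_BT = 1.5 × 1.381 × 10⁻²³ × 2080 = 4.309 × 10⁻²⁰ J.
p = √(2mKE) = √(2 × 6.649 × 10⁻²⁷ × 4.309 × 10⁻²⁰) = 2.394 × 10⁻²³ kg·m/s.
λ = h/p = 2.77 × 10⁻¹¹ m = 27.7 pm.

λ = 27.7 pm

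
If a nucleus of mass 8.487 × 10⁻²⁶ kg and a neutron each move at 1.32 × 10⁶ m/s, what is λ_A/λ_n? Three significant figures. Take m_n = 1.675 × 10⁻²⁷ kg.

At fixed v, p = mv so λ = h/(mv) ∝ 1/m.
λ_A/λ_n = m_n/m_A = 1.675 × 10⁻²⁷/8.487 × 10⁻²⁶ = 0.0197.

λ_A/λ_n = 0.0197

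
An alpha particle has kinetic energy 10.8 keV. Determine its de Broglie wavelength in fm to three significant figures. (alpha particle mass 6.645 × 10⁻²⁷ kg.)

KE = 10.8 keV = 1.730 × 10⁻¹⁵ J.
p = √(2mKE) = √(2 × 6.645 × 10⁻²⁷ × 1.730 × 10⁻¹⁵) = 4.795 × 10⁻²¹ kg·m/s.
λ = h/p = 6.626 × 10⁻³⁴ / 4.795 × 10⁻²¹ = 1.38 × 10⁻¹³ m = 138 fm.

λ = 138 fm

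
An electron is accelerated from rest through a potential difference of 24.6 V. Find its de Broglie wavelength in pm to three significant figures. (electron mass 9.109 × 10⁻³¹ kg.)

KE = eV = 1.602 × 10⁻¹⁹ × 24.60 = 3.941 × 10⁻¹⁸ J.
p = √(2mKE) = √(2 × 9.109 × 10⁻³¹ × 3.941 × 10⁻¹⁸) = 2.679 × 10⁻²⁴ kg·m/s.
λ = h/p = 6.626 × 10⁻³⁴ / 2.679 × 10⁻²⁴ = 2.47 × 10⁻¹⁰ m = 247 pm.

λ = 247 pm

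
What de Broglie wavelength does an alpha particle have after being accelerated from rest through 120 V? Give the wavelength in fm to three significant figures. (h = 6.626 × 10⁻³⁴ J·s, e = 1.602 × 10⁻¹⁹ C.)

λ = 927 fm

KE = 2eV = 2 × 1.602 × 10⁻¹⁹ × 120.0 = 3.845 × 10⁻¹⁷ J.
p = √(2mKE) = √(2 × 6.645 × 10⁻²⁷ × 3.845 × 10⁻¹⁷) = 7.148 × 10⁻²² kg·m/s.
λ = h/p = 6.626 × 10⁻³⁴ / 7.148 × 10⁻²² = 9.27 × 10⁻¹³ m = 927 fm.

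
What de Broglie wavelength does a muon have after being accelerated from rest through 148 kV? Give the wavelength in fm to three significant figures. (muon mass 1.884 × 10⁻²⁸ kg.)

KE = eV = 1.602 × 10⁻¹⁹ × 1.480 × 10⁵ = 2.371 × 10⁻¹⁴ J.
p = √(2mKE) = √(2 × 1.884 × 10⁻²⁸ × 2.371 × 10⁻¹⁴) = 2.989 × 10⁻²¹ kg·m/s.
λ = h/p = 6.626 × 10⁻³⁴ / 2.989 × 10⁻²¹ = 2.22 × 10⁻¹³ m = 222 fm.

λ = 222 fm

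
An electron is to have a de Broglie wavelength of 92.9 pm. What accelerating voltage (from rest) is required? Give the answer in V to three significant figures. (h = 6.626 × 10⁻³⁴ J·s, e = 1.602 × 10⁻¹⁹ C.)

V = 174 V

p = h/λ = 6.626 × 10⁻³⁴ / 9.290 × 10⁻¹¹ = 7.132 × 10⁻²⁴ kg·m/s.
KE = p²/(2m) = 2.792 × 10⁻¹⁷ J.
V = KE/e = 2.792 × 10⁻¹⁷ / (1.602 × 10⁻¹⁹) = 174 V.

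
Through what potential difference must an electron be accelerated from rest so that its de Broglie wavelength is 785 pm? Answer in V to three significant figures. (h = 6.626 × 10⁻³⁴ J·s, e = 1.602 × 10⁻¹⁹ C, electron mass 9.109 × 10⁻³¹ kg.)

p = h/λ = 6.626 × 10⁻³⁴ / 7.850 × 10⁻¹⁰ = 8.441 × 10⁻²⁵ kg·m/s.
KE = p²/(2m) = 3.911 × 10⁻¹⁹ J.
V = KE/e = 3.911 × 10⁻¹⁹ / (1.602 × 10⁻¹⁹) = 2.44 V.

V = 2.44 V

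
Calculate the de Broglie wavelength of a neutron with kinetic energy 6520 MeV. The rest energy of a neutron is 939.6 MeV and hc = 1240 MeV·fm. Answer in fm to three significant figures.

Total energy E = KE + m₀c² = 6520 + 939.6 = 7459.6 MeV.
(pc)² = E² − (m₀c²)² = (7459.6)² − (939.6)² = 5.476 × 10⁷ MeV², so pc = 7400 MeV.
λ = hc/(pc) = 1240 MeV·fm / 7400 MeV = 0.168 fm.

λ = 0.168 fm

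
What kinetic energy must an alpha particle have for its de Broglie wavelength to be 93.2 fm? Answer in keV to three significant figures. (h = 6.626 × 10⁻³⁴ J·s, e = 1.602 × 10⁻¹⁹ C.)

p = h/λ = 6.626 × 10⁻³⁴ / 9.320 × 10⁻¹⁴ = 7.109 × 10⁻²¹ kg·m/s.
KE = p²/(2m) = (7.109 × 10⁻²¹)² / (2 × 6.645 × 10⁻²⁷) = 3.803 × 10⁻¹⁵ J = 23.7 keV.

KE = 23.7 keV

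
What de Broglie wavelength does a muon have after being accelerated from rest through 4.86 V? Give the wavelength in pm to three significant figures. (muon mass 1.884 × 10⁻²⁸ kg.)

KE = eV = 1.602 × 10⁻¹⁹ × 4.860 = 7.786 × 10⁻¹⁹ J.
p = √(2mKE) = √(2 × 1.884 × 10⁻²⁸ × 7.786 × 10⁻¹⁹) = 1.713 × 10⁻²³ kg·m/s.
λ = h/p = 6.626 × 10⁻³⁴ / 1.713 × 10⁻²³ = 3.87 × 10⁻¹¹ m = 38.7 pm.

λ = 38.7 pm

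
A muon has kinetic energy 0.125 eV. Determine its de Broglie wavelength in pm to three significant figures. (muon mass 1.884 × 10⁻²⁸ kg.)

KE = 0.125 eV = 2.003 × 10⁻²⁰ J.
p = √(2mKE) = √(2 × 1.884 × 10⁻²⁸ × 2.003 × 10⁻²⁰) = 2.747 × 10⁻²⁴ kg·m/s.
λ = h/p = 6.626 × 10⁻³⁴ / 2.747 × 10⁻²⁴ = 2.41 × 10⁻¹⁰ m = 241 pm.

λ = 241 pm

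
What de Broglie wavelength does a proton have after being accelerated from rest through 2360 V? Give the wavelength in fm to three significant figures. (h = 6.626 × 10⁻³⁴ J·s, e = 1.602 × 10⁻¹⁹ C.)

λ = 589 fm

KE = eV = 1.602 × 10⁻¹⁹ × 2360 = 3.781 × 10⁻¹⁶ J.
p = √(2mKE) = √(2 × 1.673 × 10⁻²⁷ × 3.781 × 10⁻¹⁶) = 1.125 × 10⁻²¹ kg·m/s.
λ = h/p = 6.626 × 10⁻³⁴ / 1.125 × 10⁻²¹ = 5.89 × 10⁻¹³ m = 589 fm.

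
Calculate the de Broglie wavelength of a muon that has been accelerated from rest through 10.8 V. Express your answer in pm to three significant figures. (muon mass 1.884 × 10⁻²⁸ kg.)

KE = eV = 1.602 × 10⁻¹⁹ × 10.80 = 1.730 × 10⁻¹⁸ J.
p = √(2mKE) = √(2 × 1.884 × 10⁻²⁸ × 1.730 × 10⁻¹⁸) = 2.553 × 10⁻²³ kg·m/s.
λ = h/p = 6.626 × 10⁻³⁴ / 2.553 × 10⁻²³ = 2.60 × 10⁻¹¹ m = 26.0 pm.

λ = 26.0 pm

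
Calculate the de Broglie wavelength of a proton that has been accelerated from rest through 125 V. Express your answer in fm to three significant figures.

λ = 2560 fm

KE = eV = 1.602 × 10⁻¹⁹ × 125.0 = 2.003 × 10⁻¹⁷ J.
p = √(2mKE) = √(2 × 1.673 × 10⁻²⁷ × 2.003 × 10⁻¹⁷) = 2.589 × 10⁻²² kg·m/s.
λ = h/p = 6.626 × 10⁻³⁴ / 2.589 × 10⁻²² = 2.56 × 10⁻¹² m = 2560 fm.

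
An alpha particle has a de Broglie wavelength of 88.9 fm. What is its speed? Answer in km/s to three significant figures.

p = h/λ = 6.626 × 10⁻³⁴ / 8.890 × 10⁻¹⁴ = 7.453 × 10⁻²¹ kg·m/s.
v = p/m = 7.453 × 10⁻²¹ / 6.645 × 10⁻²⁷ = 1.12 × 10⁶ m/s = 1120 km/s.

v = 1120 km/s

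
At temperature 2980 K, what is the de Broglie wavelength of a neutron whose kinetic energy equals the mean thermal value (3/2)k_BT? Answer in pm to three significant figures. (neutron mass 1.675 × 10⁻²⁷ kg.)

λ = 46.1 pm

KE = (3/2)k_BT = 1.5 × 1.381 × 10⁻²³ × 2980 = 6.173 × 10⁻²⁰ J.
p = √(2mKE) = √(2 × 1.675 × 10⁻²⁷ × 6.173 × 10⁻²⁰) = 1.438 × 10⁻²³ kg·m/s.
λ = h/p = 4.61 × 10⁻¹¹ m = 46.1 pm.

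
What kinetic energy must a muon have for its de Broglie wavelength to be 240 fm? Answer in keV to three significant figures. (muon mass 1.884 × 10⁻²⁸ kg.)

KE = 126 keV

p = h/λ = 6.626 × 10⁻³⁴ / 2.400 × 10⁻¹³ = 2.761 × 10⁻²¹ kg·m/s.
KE = p²/(2m) = (2.761 × 10⁻²¹)² / (2 × 1.884 × 10⁻²⁸) = 2.023 × 10⁻¹⁴ J = 126 keV.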